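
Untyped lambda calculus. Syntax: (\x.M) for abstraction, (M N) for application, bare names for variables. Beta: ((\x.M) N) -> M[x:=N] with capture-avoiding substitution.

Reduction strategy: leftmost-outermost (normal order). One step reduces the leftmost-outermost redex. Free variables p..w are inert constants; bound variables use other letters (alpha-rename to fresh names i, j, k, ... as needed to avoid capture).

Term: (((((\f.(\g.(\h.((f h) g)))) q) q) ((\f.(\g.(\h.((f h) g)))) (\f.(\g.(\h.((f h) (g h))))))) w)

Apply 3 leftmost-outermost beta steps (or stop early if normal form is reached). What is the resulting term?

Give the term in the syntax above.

Answer: (((q ((\f.(\g.(\h.((f h) g)))) (\f.(\g.(\h.((f h) (g h))))))) q) w)

Derivation:
Step 0: (((((\f.(\g.(\h.((f h) g)))) q) q) ((\f.(\g.(\h.((f h) g)))) (\f.(\g.(\h.((f h) (g h))))))) w)
Step 1: ((((\g.(\h.((q h) g))) q) ((\f.(\g.(\h.((f h) g)))) (\f.(\g.(\h.((f h) (g h))))))) w)
Step 2: (((\h.((q h) q)) ((\f.(\g.(\h.((f h) g)))) (\f.(\g.(\h.((f h) (g h))))))) w)
Step 3: (((q ((\f.(\g.(\h.((f h) g)))) (\f.(\g.(\h.((f h) (g h))))))) q) w)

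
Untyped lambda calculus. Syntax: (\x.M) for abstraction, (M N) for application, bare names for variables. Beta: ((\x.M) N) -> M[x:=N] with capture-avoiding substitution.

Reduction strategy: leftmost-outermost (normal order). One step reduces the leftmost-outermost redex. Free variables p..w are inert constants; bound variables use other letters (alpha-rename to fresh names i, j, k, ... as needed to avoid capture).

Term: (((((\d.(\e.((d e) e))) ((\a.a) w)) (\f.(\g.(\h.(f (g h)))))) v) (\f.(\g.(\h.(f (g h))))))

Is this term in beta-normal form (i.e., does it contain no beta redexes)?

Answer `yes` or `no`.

Answer: no

Derivation:
Term: (((((\d.(\e.((d e) e))) ((\a.a) w)) (\f.(\g.(\h.(f (g h)))))) v) (\f.(\g.(\h.(f (g h))))))
Found 2 beta redex(es).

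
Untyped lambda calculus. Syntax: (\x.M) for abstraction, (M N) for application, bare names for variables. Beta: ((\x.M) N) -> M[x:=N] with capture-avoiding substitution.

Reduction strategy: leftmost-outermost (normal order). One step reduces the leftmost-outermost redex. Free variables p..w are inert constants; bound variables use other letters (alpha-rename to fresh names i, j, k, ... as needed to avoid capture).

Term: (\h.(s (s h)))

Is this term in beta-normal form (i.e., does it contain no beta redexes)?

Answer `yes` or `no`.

Term: (\h.(s (s h)))
No beta redexes found.

Answer: yes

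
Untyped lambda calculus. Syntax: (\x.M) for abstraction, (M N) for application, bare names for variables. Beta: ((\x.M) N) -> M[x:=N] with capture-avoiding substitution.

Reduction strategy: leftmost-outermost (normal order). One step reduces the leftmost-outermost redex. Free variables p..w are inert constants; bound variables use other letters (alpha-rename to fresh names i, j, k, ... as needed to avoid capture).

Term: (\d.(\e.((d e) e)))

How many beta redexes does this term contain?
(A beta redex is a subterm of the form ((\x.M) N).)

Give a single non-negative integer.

Term: (\d.(\e.((d e) e)))
  (no redexes)
Total redexes: 0

Answer: 0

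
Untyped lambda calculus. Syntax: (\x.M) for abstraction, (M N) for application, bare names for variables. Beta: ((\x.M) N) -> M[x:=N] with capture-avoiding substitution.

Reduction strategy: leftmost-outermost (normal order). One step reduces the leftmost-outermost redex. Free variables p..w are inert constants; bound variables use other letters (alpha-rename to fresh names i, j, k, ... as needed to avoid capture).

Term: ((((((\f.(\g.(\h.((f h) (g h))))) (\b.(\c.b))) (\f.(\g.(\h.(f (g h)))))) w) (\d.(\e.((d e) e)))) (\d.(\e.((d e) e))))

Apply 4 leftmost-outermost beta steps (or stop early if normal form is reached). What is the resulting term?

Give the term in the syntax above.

Answer: ((((\c.w) ((\f.(\g.(\h.(f (g h))))) w)) (\d.(\e.((d e) e)))) (\d.(\e.((d e) e))))

Derivation:
Step 0: ((((((\f.(\g.(\h.((f h) (g h))))) (\b.(\c.b))) (\f.(\g.(\h.(f (g h)))))) w) (\d.(\e.((d e) e)))) (\d.(\e.((d e) e))))
Step 1: (((((\g.(\h.(((\b.(\c.b)) h) (g h)))) (\f.(\g.(\h.(f (g h)))))) w) (\d.(\e.((d e) e)))) (\d.(\e.((d e) e))))
Step 2: ((((\h.(((\b.(\c.b)) h) ((\f.(\g.(\h.(f (g h))))) h))) w) (\d.(\e.((d e) e)))) (\d.(\e.((d e) e))))
Step 3: (((((\b.(\c.b)) w) ((\f.(\g.(\h.(f (g h))))) w)) (\d.(\e.((d e) e)))) (\d.(\e.((d e) e))))
Step 4: ((((\c.w) ((\f.(\g.(\h.(f (g h))))) w)) (\d.(\e.((d e) e)))) (\d.(\e.((d e) e))))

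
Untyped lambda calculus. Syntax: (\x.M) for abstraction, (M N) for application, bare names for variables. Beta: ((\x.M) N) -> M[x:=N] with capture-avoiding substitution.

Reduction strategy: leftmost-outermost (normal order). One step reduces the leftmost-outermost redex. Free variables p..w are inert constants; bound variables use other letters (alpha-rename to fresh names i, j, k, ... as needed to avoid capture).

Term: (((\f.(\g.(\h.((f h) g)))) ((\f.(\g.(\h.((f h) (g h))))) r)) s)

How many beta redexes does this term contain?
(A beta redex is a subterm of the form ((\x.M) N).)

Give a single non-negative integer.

Answer: 2

Derivation:
Term: (((\f.(\g.(\h.((f h) g)))) ((\f.(\g.(\h.((f h) (g h))))) r)) s)
  Redex: ((\f.(\g.(\h.((f h) g)))) ((\f.(\g.(\h.((f h) (g h))))) r))
  Redex: ((\f.(\g.(\h.((f h) (g h))))) r)
Total redexes: 2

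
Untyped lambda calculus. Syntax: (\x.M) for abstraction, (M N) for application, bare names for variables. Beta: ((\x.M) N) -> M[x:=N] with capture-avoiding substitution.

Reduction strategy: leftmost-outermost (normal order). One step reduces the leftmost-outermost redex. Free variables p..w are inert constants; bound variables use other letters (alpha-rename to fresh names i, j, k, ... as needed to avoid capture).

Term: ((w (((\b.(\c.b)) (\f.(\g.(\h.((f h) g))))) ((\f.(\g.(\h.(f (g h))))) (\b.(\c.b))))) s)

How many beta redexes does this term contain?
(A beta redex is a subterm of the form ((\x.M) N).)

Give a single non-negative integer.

Answer: 2

Derivation:
Term: ((w (((\b.(\c.b)) (\f.(\g.(\h.((f h) g))))) ((\f.(\g.(\h.(f (g h))))) (\b.(\c.b))))) s)
  Redex: ((\b.(\c.b)) (\f.(\g.(\h.((f h) g)))))
  Redex: ((\f.(\g.(\h.(f (g h))))) (\b.(\c.b)))
Total redexes: 2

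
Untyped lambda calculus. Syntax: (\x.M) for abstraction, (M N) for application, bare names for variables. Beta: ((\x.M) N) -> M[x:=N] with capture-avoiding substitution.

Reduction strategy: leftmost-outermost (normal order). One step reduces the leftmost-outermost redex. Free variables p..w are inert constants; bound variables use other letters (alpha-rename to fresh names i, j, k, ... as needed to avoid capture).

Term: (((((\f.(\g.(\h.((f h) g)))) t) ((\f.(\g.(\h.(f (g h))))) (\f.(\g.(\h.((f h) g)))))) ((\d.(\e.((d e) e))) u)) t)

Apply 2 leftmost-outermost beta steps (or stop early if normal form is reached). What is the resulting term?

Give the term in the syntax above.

Step 0: (((((\f.(\g.(\h.((f h) g)))) t) ((\f.(\g.(\h.(f (g h))))) (\f.(\g.(\h.((f h) g)))))) ((\d.(\e.((d e) e))) u)) t)
Step 1: ((((\g.(\h.((t h) g))) ((\f.(\g.(\h.(f (g h))))) (\f.(\g.(\h.((f h) g)))))) ((\d.(\e.((d e) e))) u)) t)
Step 2: (((\h.((t h) ((\f.(\g.(\h.(f (g h))))) (\f.(\g.(\h.((f h) g))))))) ((\d.(\e.((d e) e))) u)) t)

Answer: (((\h.((t h) ((\f.(\g.(\h.(f (g h))))) (\f.(\g.(\h.((f h) g))))))) ((\d.(\e.((d e) e))) u)) t)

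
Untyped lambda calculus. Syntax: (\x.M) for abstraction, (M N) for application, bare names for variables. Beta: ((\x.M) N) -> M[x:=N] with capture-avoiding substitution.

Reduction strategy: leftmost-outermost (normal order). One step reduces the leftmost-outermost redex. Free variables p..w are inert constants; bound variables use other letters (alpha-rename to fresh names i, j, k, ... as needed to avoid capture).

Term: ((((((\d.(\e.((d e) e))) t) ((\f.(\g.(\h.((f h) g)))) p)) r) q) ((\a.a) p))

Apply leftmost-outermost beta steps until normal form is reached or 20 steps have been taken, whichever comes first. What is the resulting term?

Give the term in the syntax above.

Answer: (((((t (\g.(\h.((p h) g)))) (\g.(\h.((p h) g)))) r) q) p)

Derivation:
Step 0: ((((((\d.(\e.((d e) e))) t) ((\f.(\g.(\h.((f h) g)))) p)) r) q) ((\a.a) p))
Step 1: (((((\e.((t e) e)) ((\f.(\g.(\h.((f h) g)))) p)) r) q) ((\a.a) p))
Step 2: (((((t ((\f.(\g.(\h.((f h) g)))) p)) ((\f.(\g.(\h.((f h) g)))) p)) r) q) ((\a.a) p))
Step 3: (((((t (\g.(\h.((p h) g)))) ((\f.(\g.(\h.((f h) g)))) p)) r) q) ((\a.a) p))
Step 4: (((((t (\g.(\h.((p h) g)))) (\g.(\h.((p h) g)))) r) q) ((\a.a) p))
Step 5: (((((t (\g.(\h.((p h) g)))) (\g.(\h.((p h) g)))) r) q) p)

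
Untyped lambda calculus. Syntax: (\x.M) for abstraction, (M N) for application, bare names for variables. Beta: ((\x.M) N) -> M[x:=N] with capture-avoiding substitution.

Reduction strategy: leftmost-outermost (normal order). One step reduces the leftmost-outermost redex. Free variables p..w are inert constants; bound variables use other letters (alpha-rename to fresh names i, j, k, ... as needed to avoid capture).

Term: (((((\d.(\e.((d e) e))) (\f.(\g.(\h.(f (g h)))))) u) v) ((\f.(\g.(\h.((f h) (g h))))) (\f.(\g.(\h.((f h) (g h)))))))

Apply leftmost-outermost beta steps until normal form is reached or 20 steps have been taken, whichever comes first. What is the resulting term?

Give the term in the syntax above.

Answer: ((u (u v)) (\g.(\h.(\i.((h i) ((g h) i))))))

Derivation:
Step 0: (((((\d.(\e.((d e) e))) (\f.(\g.(\h.(f (g h)))))) u) v) ((\f.(\g.(\h.((f h) (g h))))) (\f.(\g.(\h.((f h) (g h)))))))
Step 1: ((((\e.(((\f.(\g.(\h.(f (g h))))) e) e)) u) v) ((\f.(\g.(\h.((f h) (g h))))) (\f.(\g.(\h.((f h) (g h)))))))
Step 2: (((((\f.(\g.(\h.(f (g h))))) u) u) v) ((\f.(\g.(\h.((f h) (g h))))) (\f.(\g.(\h.((f h) (g h)))))))
Step 3: ((((\g.(\h.(u (g h)))) u) v) ((\f.(\g.(\h.((f h) (g h))))) (\f.(\g.(\h.((f h) (g h)))))))
Step 4: (((\h.(u (u h))) v) ((\f.(\g.(\h.((f h) (g h))))) (\f.(\g.(\h.((f h) (g h)))))))
Step 5: ((u (u v)) ((\f.(\g.(\h.((f h) (g h))))) (\f.(\g.(\h.((f h) (g h)))))))
Step 6: ((u (u v)) (\g.(\h.(((\f.(\g.(\h.((f h) (g h))))) h) (g h)))))
Step 7: ((u (u v)) (\g.(\h.((\g.(\i.((h i) (g i)))) (g h)))))
Step 8: ((u (u v)) (\g.(\h.(\i.((h i) ((g h) i))))))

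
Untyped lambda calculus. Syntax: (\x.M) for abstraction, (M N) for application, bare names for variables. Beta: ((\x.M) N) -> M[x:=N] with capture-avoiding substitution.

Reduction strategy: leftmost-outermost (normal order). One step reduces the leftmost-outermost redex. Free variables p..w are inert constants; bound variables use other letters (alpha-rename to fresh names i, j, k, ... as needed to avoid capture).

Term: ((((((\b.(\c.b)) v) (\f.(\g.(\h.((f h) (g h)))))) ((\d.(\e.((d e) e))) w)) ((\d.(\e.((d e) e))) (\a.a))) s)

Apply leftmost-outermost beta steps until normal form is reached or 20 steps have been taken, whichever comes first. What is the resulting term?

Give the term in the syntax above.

Answer: (((v (\e.((w e) e))) (\e.(e e))) s)

Derivation:
Step 0: ((((((\b.(\c.b)) v) (\f.(\g.(\h.((f h) (g h)))))) ((\d.(\e.((d e) e))) w)) ((\d.(\e.((d e) e))) (\a.a))) s)
Step 1: (((((\c.v) (\f.(\g.(\h.((f h) (g h)))))) ((\d.(\e.((d e) e))) w)) ((\d.(\e.((d e) e))) (\a.a))) s)
Step 2: (((v ((\d.(\e.((d e) e))) w)) ((\d.(\e.((d e) e))) (\a.a))) s)
Step 3: (((v (\e.((w e) e))) ((\d.(\e.((d e) e))) (\a.a))) s)
Step 4: (((v (\e.((w e) e))) (\e.(((\a.a) e) e))) s)
Step 5: (((v (\e.((w e) e))) (\e.(e e))) s)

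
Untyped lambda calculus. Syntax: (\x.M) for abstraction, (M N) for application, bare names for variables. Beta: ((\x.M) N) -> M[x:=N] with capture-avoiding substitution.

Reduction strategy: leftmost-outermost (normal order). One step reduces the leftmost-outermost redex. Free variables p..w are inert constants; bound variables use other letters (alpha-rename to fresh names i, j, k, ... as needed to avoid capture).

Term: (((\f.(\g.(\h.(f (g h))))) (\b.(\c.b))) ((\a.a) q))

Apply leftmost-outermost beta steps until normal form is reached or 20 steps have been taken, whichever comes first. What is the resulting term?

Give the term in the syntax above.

Answer: (\h.(\c.(q h)))

Derivation:
Step 0: (((\f.(\g.(\h.(f (g h))))) (\b.(\c.b))) ((\a.a) q))
Step 1: ((\g.(\h.((\b.(\c.b)) (g h)))) ((\a.a) q))
Step 2: (\h.((\b.(\c.b)) (((\a.a) q) h)))
Step 3: (\h.(\c.(((\a.a) q) h)))
Step 4: (\h.(\c.(q h)))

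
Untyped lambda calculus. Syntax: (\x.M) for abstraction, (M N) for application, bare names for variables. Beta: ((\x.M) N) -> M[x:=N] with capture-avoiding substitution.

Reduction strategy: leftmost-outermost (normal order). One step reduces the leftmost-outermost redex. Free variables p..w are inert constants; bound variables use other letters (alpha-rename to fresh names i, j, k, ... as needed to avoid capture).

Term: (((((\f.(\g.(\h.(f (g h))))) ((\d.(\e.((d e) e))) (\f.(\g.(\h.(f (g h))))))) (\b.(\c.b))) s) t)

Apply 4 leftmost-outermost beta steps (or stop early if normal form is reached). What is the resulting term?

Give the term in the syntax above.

Answer: (((\e.(((\f.(\g.(\h.(f (g h))))) e) e)) ((\b.(\c.b)) s)) t)

Derivation:
Step 0: (((((\f.(\g.(\h.(f (g h))))) ((\d.(\e.((d e) e))) (\f.(\g.(\h.(f (g h))))))) (\b.(\c.b))) s) t)
Step 1: ((((\g.(\h.(((\d.(\e.((d e) e))) (\f.(\g.(\h.(f (g h)))))) (g h)))) (\b.(\c.b))) s) t)
Step 2: (((\h.(((\d.(\e.((d e) e))) (\f.(\g.(\h.(f (g h)))))) ((\b.(\c.b)) h))) s) t)
Step 3: ((((\d.(\e.((d e) e))) (\f.(\g.(\h.(f (g h)))))) ((\b.(\c.b)) s)) t)
Step 4: (((\e.(((\f.(\g.(\h.(f (g h))))) e) e)) ((\b.(\c.b)) s)) t)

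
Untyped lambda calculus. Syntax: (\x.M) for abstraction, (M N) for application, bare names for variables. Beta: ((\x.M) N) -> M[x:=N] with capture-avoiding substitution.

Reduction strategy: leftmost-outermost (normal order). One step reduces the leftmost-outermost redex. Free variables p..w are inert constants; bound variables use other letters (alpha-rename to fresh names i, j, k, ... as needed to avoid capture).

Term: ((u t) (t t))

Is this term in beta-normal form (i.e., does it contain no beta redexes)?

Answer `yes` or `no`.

Term: ((u t) (t t))
No beta redexes found.

Answer: yes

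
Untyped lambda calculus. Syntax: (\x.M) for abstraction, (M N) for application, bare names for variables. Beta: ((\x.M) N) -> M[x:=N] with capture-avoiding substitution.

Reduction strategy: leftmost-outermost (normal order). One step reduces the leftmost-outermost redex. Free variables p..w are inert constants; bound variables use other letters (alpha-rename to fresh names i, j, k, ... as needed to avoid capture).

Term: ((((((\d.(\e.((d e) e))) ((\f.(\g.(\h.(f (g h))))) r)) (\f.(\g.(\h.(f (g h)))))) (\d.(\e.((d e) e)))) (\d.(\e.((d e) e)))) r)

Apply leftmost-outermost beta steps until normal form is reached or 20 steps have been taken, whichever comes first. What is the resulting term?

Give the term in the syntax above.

Step 0: ((((((\d.(\e.((d e) e))) ((\f.(\g.(\h.(f (g h))))) r)) (\f.(\g.(\h.(f (g h)))))) (\d.(\e.((d e) e)))) (\d.(\e.((d e) e)))) r)
Step 1: (((((\e.((((\f.(\g.(\h.(f (g h))))) r) e) e)) (\f.(\g.(\h.(f (g h)))))) (\d.(\e.((d e) e)))) (\d.(\e.((d e) e)))) r)
Step 2: (((((((\f.(\g.(\h.(f (g h))))) r) (\f.(\g.(\h.(f (g h)))))) (\f.(\g.(\h.(f (g h)))))) (\d.(\e.((d e) e)))) (\d.(\e.((d e) e)))) r)
Step 3: ((((((\g.(\h.(r (g h)))) (\f.(\g.(\h.(f (g h)))))) (\f.(\g.(\h.(f (g h)))))) (\d.(\e.((d e) e)))) (\d.(\e.((d e) e)))) r)
Step 4: (((((\h.(r ((\f.(\g.(\h.(f (g h))))) h))) (\f.(\g.(\h.(f (g h)))))) (\d.(\e.((d e) e)))) (\d.(\e.((d e) e)))) r)
Step 5: ((((r ((\f.(\g.(\h.(f (g h))))) (\f.(\g.(\h.(f (g h))))))) (\d.(\e.((d e) e)))) (\d.(\e.((d e) e)))) r)
Step 6: ((((r (\g.(\h.((\f.(\g.(\h.(f (g h))))) (g h))))) (\d.(\e.((d e) e)))) (\d.(\e.((d e) e)))) r)
Step 7: ((((r (\g.(\h.(\i.(\j.((g h) (i j))))))) (\d.(\e.((d e) e)))) (\d.(\e.((d e) e)))) r)

Answer: ((((r (\g.(\h.(\i.(\j.((g h) (i j))))))) (\d.(\e.((d e) e)))) (\d.(\e.((d e) e)))) r)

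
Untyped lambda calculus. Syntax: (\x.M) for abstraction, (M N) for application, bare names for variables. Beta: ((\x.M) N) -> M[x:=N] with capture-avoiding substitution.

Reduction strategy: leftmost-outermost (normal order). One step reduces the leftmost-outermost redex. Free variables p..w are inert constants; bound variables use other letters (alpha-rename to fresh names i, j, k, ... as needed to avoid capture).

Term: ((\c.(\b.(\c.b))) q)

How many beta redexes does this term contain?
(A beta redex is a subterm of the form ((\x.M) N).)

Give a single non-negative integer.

Term: ((\c.(\b.(\c.b))) q)
  Redex: ((\c.(\b.(\c.b))) q)
Total redexes: 1

Answer: 1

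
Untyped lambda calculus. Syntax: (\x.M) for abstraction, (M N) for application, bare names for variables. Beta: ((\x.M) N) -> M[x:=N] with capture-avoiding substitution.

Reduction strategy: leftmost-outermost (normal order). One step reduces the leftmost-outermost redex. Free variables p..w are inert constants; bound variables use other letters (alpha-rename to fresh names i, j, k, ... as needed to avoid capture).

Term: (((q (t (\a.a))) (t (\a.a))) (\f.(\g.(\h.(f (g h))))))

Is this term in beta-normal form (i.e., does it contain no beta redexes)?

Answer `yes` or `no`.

Answer: yes

Derivation:
Term: (((q (t (\a.a))) (t (\a.a))) (\f.(\g.(\h.(f (g h))))))
No beta redexes found.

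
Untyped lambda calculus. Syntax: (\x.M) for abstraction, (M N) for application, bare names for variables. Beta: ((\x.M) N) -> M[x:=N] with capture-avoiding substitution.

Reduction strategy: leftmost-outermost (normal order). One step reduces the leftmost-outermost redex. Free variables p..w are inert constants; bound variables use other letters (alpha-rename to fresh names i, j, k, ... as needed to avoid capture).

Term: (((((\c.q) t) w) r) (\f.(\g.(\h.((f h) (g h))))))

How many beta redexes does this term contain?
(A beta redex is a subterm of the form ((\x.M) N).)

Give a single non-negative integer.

Answer: 1

Derivation:
Term: (((((\c.q) t) w) r) (\f.(\g.(\h.((f h) (g h))))))
  Redex: ((\c.q) t)
Total redexes: 1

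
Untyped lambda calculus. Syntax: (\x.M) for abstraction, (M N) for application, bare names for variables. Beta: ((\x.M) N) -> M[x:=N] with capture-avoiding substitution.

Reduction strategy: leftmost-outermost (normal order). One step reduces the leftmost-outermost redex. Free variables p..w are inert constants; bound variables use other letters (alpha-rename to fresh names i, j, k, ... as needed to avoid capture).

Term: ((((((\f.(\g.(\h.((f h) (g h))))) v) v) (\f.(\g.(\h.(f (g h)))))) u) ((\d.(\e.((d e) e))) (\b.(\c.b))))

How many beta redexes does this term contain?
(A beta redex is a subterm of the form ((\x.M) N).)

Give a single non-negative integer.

Answer: 2

Derivation:
Term: ((((((\f.(\g.(\h.((f h) (g h))))) v) v) (\f.(\g.(\h.(f (g h)))))) u) ((\d.(\e.((d e) e))) (\b.(\c.b))))
  Redex: ((\f.(\g.(\h.((f h) (g h))))) v)
  Redex: ((\d.(\e.((d e) e))) (\b.(\c.b)))
Total redexes: 2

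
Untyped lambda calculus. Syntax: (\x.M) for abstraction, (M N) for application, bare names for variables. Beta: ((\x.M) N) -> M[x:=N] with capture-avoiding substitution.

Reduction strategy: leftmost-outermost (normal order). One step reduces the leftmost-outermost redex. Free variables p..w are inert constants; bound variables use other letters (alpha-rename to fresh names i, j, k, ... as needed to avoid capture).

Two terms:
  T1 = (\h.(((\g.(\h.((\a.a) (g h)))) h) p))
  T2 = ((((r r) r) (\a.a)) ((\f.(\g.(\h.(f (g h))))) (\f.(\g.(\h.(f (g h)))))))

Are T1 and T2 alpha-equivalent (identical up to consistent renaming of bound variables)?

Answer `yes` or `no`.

Term 1: (\h.(((\g.(\h.((\a.a) (g h)))) h) p))
Term 2: ((((r r) r) (\a.a)) ((\f.(\g.(\h.(f (g h))))) (\f.(\g.(\h.(f (g h)))))))
Alpha-equivalence: compare structure up to binder renaming.
Result: False

Answer: no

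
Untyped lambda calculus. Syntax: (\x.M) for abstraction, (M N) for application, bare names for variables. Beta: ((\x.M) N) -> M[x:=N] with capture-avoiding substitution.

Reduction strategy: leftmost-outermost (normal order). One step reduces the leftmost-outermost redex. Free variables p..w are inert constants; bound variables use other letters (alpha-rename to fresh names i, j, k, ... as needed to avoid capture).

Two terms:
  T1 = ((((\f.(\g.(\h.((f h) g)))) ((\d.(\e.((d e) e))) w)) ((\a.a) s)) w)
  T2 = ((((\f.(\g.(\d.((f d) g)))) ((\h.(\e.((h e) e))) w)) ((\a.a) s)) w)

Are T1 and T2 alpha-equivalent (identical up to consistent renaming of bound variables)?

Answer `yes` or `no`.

Term 1: ((((\f.(\g.(\h.((f h) g)))) ((\d.(\e.((d e) e))) w)) ((\a.a) s)) w)
Term 2: ((((\f.(\g.(\d.((f d) g)))) ((\h.(\e.((h e) e))) w)) ((\a.a) s)) w)
Alpha-equivalence: compare structure up to binder renaming.
Result: True

Answer: yes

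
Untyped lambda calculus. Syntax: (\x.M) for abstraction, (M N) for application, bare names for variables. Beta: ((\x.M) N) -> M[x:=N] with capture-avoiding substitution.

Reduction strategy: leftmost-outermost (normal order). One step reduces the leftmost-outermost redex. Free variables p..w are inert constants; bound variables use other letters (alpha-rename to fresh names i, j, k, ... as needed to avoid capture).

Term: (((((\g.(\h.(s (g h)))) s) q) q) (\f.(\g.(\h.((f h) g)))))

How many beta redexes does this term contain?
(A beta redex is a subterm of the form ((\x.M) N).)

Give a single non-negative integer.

Term: (((((\g.(\h.(s (g h)))) s) q) q) (\f.(\g.(\h.((f h) g)))))
  Redex: ((\g.(\h.(s (g h)))) s)
Total redexes: 1

Answer: 1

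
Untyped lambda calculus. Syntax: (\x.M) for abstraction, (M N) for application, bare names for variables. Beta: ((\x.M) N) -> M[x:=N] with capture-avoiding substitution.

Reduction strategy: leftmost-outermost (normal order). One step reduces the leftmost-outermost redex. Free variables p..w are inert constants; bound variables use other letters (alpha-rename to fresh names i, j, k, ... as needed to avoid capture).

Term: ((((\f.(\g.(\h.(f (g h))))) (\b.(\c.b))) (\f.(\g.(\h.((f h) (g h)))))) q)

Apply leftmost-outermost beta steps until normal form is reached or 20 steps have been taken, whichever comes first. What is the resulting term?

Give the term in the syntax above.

Step 0: ((((\f.(\g.(\h.(f (g h))))) (\b.(\c.b))) (\f.(\g.(\h.((f h) (g h)))))) q)
Step 1: (((\g.(\h.((\b.(\c.b)) (g h)))) (\f.(\g.(\h.((f h) (g h)))))) q)
Step 2: ((\h.((\b.(\c.b)) ((\f.(\g.(\h.((f h) (g h))))) h))) q)
Step 3: ((\b.(\c.b)) ((\f.(\g.(\h.((f h) (g h))))) q))
Step 4: (\c.((\f.(\g.(\h.((f h) (g h))))) q))
Step 5: (\c.(\g.(\h.((q h) (g h)))))

Answer: (\c.(\g.(\h.((q h) (g h)))))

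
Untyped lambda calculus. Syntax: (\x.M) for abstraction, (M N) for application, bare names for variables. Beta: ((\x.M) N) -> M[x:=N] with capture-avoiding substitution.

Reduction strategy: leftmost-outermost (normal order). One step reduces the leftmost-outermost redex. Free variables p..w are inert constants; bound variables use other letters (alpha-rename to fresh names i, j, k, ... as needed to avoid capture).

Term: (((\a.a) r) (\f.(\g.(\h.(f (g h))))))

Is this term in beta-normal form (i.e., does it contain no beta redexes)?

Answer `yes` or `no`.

Term: (((\a.a) r) (\f.(\g.(\h.(f (g h))))))
Found 1 beta redex(es).

Answer: no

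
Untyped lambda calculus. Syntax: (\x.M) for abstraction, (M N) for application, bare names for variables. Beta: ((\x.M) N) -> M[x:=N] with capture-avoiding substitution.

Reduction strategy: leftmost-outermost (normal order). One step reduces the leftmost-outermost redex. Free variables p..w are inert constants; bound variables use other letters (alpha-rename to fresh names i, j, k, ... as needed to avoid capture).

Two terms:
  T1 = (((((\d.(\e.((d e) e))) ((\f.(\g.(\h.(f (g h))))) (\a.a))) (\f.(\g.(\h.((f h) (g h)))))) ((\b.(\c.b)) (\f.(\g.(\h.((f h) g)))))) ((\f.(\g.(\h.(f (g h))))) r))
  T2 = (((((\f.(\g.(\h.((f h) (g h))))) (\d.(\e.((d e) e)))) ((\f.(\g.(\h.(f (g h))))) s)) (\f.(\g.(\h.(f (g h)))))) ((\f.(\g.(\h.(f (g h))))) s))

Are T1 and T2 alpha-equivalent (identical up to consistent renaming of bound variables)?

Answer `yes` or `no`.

Term 1: (((((\d.(\e.((d e) e))) ((\f.(\g.(\h.(f (g h))))) (\a.a))) (\f.(\g.(\h.((f h) (g h)))))) ((\b.(\c.b)) (\f.(\g.(\h.((f h) g)))))) ((\f.(\g.(\h.(f (g h))))) r))
Term 2: (((((\f.(\g.(\h.((f h) (g h))))) (\d.(\e.((d e) e)))) ((\f.(\g.(\h.(f (g h))))) s)) (\f.(\g.(\h.(f (g h)))))) ((\f.(\g.(\h.(f (g h))))) s))
Alpha-equivalence: compare structure up to binder renaming.
Result: False

Answer: no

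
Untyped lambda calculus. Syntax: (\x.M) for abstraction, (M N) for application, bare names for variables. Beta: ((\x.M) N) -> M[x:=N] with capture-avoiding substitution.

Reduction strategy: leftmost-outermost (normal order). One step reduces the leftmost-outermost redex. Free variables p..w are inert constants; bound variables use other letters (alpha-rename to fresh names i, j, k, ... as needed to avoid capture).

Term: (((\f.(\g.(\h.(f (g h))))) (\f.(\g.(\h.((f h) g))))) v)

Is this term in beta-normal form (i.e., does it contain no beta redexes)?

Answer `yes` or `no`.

Term: (((\f.(\g.(\h.(f (g h))))) (\f.(\g.(\h.((f h) g))))) v)
Found 1 beta redex(es).

Answer: no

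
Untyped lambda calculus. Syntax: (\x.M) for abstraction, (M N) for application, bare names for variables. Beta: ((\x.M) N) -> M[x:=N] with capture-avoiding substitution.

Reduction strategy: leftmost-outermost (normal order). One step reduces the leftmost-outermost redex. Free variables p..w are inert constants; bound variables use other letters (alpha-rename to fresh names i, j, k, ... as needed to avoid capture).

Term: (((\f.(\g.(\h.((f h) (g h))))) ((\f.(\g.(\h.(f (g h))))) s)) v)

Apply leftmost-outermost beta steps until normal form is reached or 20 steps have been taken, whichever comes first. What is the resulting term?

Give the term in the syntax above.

Answer: (\h.(s (h (v h))))

Derivation:
Step 0: (((\f.(\g.(\h.((f h) (g h))))) ((\f.(\g.(\h.(f (g h))))) s)) v)
Step 1: ((\g.(\h.((((\f.(\g.(\h.(f (g h))))) s) h) (g h)))) v)
Step 2: (\h.((((\f.(\g.(\h.(f (g h))))) s) h) (v h)))
Step 3: (\h.(((\g.(\h.(s (g h)))) h) (v h)))
Step 4: (\h.((\i.(s (h i))) (v h)))
Step 5: (\h.(s (h (v h))))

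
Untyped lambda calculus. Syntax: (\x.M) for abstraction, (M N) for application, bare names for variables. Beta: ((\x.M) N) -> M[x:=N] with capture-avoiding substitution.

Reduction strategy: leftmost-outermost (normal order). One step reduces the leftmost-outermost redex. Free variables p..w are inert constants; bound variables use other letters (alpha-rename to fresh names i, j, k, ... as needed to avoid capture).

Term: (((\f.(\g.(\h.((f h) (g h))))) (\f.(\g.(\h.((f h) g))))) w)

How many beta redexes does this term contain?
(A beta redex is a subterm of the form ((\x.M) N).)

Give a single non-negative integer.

Answer: 1

Derivation:
Term: (((\f.(\g.(\h.((f h) (g h))))) (\f.(\g.(\h.((f h) g))))) w)
  Redex: ((\f.(\g.(\h.((f h) (g h))))) (\f.(\g.(\h.((f h) g)))))
Total redexes: 1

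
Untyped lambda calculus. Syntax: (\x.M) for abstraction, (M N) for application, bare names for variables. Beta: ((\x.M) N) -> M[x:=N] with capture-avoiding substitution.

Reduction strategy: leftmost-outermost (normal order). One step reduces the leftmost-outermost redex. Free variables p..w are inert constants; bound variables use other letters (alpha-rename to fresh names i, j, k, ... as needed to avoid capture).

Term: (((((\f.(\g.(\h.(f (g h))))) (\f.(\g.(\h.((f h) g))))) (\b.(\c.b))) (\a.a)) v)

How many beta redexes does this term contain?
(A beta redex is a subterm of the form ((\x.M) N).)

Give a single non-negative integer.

Term: (((((\f.(\g.(\h.(f (g h))))) (\f.(\g.(\h.((f h) g))))) (\b.(\c.b))) (\a.a)) v)
  Redex: ((\f.(\g.(\h.(f (g h))))) (\f.(\g.(\h.((f h) g)))))
Total redexes: 1

Answer: 1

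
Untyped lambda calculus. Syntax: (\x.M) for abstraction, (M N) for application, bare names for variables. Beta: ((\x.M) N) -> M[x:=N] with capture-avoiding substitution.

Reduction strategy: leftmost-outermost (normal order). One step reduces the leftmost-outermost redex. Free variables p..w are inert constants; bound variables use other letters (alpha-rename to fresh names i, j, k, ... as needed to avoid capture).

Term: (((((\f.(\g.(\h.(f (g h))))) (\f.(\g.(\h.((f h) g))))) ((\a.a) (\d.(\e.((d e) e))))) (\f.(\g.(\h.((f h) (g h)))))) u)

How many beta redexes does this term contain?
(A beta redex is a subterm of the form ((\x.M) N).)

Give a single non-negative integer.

Answer: 2

Derivation:
Term: (((((\f.(\g.(\h.(f (g h))))) (\f.(\g.(\h.((f h) g))))) ((\a.a) (\d.(\e.((d e) e))))) (\f.(\g.(\h.((f h) (g h)))))) u)
  Redex: ((\f.(\g.(\h.(f (g h))))) (\f.(\g.(\h.((f h) g)))))
  Redex: ((\a.a) (\d.(\e.((d e) e))))
Total redexes: 2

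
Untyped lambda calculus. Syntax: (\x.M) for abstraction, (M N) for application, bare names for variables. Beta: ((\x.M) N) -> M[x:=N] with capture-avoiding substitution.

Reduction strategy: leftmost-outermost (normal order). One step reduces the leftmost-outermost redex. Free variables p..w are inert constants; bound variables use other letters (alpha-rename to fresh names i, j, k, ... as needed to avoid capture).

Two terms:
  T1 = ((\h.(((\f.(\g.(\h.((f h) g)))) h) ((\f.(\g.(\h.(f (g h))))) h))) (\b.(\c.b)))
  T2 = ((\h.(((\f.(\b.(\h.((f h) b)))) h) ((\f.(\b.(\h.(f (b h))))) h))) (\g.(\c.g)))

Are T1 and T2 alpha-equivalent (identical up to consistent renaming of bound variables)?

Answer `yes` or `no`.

Term 1: ((\h.(((\f.(\g.(\h.((f h) g)))) h) ((\f.(\g.(\h.(f (g h))))) h))) (\b.(\c.b)))
Term 2: ((\h.(((\f.(\b.(\h.((f h) b)))) h) ((\f.(\b.(\h.(f (b h))))) h))) (\g.(\c.g)))
Alpha-equivalence: compare structure up to binder renaming.
Result: True

Answer: yes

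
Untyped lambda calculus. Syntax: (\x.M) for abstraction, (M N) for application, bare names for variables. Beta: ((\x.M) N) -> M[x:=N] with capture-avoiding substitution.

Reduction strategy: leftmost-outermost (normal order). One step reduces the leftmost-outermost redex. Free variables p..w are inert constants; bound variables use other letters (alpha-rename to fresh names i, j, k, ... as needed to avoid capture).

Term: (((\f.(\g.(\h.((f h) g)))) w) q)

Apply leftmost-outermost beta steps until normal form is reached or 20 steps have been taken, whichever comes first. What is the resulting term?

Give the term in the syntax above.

Step 0: (((\f.(\g.(\h.((f h) g)))) w) q)
Step 1: ((\g.(\h.((w h) g))) q)
Step 2: (\h.((w h) q))

Answer: (\h.((w h) q))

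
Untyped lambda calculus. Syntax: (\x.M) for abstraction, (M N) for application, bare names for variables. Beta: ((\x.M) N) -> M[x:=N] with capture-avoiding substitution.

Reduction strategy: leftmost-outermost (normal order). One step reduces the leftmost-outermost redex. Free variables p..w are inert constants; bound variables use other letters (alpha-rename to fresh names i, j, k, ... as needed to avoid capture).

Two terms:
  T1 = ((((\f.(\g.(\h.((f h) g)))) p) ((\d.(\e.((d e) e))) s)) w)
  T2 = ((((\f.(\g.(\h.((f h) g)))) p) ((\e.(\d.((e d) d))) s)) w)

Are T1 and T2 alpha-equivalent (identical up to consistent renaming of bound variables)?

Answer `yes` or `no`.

Answer: yes

Derivation:
Term 1: ((((\f.(\g.(\h.((f h) g)))) p) ((\d.(\e.((d e) e))) s)) w)
Term 2: ((((\f.(\g.(\h.((f h) g)))) p) ((\e.(\d.((e d) d))) s)) w)
Alpha-equivalence: compare structure up to binder renaming.
Result: True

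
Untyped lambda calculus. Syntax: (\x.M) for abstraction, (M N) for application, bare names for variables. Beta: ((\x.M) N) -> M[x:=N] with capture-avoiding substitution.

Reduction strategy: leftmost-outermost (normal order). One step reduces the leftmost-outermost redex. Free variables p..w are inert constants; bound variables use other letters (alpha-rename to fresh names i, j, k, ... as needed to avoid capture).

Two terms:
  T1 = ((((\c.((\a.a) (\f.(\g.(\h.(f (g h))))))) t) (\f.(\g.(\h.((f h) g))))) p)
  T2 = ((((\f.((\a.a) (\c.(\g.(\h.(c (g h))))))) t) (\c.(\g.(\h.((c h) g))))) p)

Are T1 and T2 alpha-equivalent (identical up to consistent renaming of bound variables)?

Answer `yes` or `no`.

Answer: yes

Derivation:
Term 1: ((((\c.((\a.a) (\f.(\g.(\h.(f (g h))))))) t) (\f.(\g.(\h.((f h) g))))) p)
Term 2: ((((\f.((\a.a) (\c.(\g.(\h.(c (g h))))))) t) (\c.(\g.(\h.((c h) g))))) p)
Alpha-equivalence: compare structure up to binder renaming.
Result: True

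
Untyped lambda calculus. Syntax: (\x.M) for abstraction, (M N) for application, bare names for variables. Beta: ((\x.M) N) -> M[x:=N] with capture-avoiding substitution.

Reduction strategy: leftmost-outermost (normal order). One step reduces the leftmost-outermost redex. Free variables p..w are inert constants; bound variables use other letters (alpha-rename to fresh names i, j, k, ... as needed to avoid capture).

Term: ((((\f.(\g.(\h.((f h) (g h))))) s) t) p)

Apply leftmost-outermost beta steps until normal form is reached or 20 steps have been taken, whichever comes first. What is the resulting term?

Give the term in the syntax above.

Step 0: ((((\f.(\g.(\h.((f h) (g h))))) s) t) p)
Step 1: (((\g.(\h.((s h) (g h)))) t) p)
Step 2: ((\h.((s h) (t h))) p)
Step 3: ((s p) (t p))

Answer: ((s p) (t p))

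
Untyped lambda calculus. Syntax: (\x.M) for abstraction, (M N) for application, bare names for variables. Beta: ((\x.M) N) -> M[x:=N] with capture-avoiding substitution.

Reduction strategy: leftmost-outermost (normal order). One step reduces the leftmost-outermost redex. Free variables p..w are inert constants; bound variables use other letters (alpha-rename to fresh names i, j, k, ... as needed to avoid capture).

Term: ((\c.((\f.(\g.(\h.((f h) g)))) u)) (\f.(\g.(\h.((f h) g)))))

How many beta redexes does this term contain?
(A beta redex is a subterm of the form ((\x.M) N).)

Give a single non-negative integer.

Term: ((\c.((\f.(\g.(\h.((f h) g)))) u)) (\f.(\g.(\h.((f h) g)))))
  Redex: ((\c.((\f.(\g.(\h.((f h) g)))) u)) (\f.(\g.(\h.((f h) g)))))
  Redex: ((\f.(\g.(\h.((f h) g)))) u)
Total redexes: 2

Answer: 2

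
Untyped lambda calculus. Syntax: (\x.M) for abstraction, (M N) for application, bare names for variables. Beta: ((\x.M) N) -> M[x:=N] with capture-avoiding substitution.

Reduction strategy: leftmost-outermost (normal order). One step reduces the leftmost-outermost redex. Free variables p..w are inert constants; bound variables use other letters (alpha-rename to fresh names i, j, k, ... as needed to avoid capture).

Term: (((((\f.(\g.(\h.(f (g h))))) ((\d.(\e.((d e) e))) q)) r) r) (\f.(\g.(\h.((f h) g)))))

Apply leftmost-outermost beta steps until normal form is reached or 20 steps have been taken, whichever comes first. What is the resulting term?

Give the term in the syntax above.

Step 0: (((((\f.(\g.(\h.(f (g h))))) ((\d.(\e.((d e) e))) q)) r) r) (\f.(\g.(\h.((f h) g)))))
Step 1: ((((\g.(\h.(((\d.(\e.((d e) e))) q) (g h)))) r) r) (\f.(\g.(\h.((f h) g)))))
Step 2: (((\h.(((\d.(\e.((d e) e))) q) (r h))) r) (\f.(\g.(\h.((f h) g)))))
Step 3: ((((\d.(\e.((d e) e))) q) (r r)) (\f.(\g.(\h.((f h) g)))))
Step 4: (((\e.((q e) e)) (r r)) (\f.(\g.(\h.((f h) g)))))
Step 5: (((q (r r)) (r r)) (\f.(\g.(\h.((f h) g)))))

Answer: (((q (r r)) (r r)) (\f.(\g.(\h.((f h) g)))))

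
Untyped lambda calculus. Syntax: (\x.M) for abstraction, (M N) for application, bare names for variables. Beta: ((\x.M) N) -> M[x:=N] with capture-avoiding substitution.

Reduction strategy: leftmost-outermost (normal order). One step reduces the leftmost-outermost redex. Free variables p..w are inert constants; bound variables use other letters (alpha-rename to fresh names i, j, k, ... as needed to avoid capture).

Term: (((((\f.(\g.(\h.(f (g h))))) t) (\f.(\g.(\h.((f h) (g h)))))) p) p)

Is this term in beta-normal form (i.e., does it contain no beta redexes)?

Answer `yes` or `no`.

Answer: no

Derivation:
Term: (((((\f.(\g.(\h.(f (g h))))) t) (\f.(\g.(\h.((f h) (g h)))))) p) p)
Found 1 beta redex(es).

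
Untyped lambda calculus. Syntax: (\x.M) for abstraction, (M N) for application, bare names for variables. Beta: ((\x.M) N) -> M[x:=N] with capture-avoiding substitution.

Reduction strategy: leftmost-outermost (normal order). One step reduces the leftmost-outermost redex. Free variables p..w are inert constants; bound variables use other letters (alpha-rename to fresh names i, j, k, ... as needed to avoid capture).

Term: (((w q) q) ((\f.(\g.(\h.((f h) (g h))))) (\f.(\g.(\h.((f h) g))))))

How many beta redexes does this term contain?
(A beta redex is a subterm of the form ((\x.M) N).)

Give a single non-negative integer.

Term: (((w q) q) ((\f.(\g.(\h.((f h) (g h))))) (\f.(\g.(\h.((f h) g))))))
  Redex: ((\f.(\g.(\h.((f h) (g h))))) (\f.(\g.(\h.((f h) g)))))
Total redexes: 1

Answer: 1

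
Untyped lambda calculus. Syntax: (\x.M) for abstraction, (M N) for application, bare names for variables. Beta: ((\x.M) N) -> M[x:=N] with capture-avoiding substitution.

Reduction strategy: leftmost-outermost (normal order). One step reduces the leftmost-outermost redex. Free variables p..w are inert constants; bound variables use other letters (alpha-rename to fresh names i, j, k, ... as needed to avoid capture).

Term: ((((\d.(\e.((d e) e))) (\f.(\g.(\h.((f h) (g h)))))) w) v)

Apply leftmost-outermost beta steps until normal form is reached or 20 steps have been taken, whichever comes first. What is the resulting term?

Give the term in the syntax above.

Answer: ((w v) (w v))

Derivation:
Step 0: ((((\d.(\e.((d e) e))) (\f.(\g.(\h.((f h) (g h)))))) w) v)
Step 1: (((\e.(((\f.(\g.(\h.((f h) (g h))))) e) e)) w) v)
Step 2: ((((\f.(\g.(\h.((f h) (g h))))) w) w) v)
Step 3: (((\g.(\h.((w h) (g h)))) w) v)
Step 4: ((\h.((w h) (w h))) v)
Step 5: ((w v) (w v))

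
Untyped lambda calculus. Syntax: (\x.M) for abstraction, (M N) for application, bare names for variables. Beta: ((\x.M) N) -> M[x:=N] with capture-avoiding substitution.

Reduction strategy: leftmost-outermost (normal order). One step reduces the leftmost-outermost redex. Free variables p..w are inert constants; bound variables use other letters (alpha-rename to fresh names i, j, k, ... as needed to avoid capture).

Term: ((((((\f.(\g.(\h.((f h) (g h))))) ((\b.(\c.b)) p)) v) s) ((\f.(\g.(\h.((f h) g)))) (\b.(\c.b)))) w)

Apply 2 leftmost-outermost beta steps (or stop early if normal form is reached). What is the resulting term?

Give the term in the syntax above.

Step 0: ((((((\f.(\g.(\h.((f h) (g h))))) ((\b.(\c.b)) p)) v) s) ((\f.(\g.(\h.((f h) g)))) (\b.(\c.b)))) w)
Step 1: (((((\g.(\h.((((\b.(\c.b)) p) h) (g h)))) v) s) ((\f.(\g.(\h.((f h) g)))) (\b.(\c.b)))) w)
Step 2: ((((\h.((((\b.(\c.b)) p) h) (v h))) s) ((\f.(\g.(\h.((f h) g)))) (\b.(\c.b)))) w)

Answer: ((((\h.((((\b.(\c.b)) p) h) (v h))) s) ((\f.(\g.(\h.((f h) g)))) (\b.(\c.b)))) w)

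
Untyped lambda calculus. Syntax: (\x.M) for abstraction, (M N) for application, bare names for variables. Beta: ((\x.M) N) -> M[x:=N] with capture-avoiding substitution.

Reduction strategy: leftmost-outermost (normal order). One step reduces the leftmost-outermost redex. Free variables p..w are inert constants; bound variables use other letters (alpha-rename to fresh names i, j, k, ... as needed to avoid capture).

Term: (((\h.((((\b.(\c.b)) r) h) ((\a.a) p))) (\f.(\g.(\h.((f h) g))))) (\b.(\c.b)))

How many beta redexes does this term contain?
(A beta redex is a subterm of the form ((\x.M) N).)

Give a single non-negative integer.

Term: (((\h.((((\b.(\c.b)) r) h) ((\a.a) p))) (\f.(\g.(\h.((f h) g))))) (\b.(\c.b)))
  Redex: ((\h.((((\b.(\c.b)) r) h) ((\a.a) p))) (\f.(\g.(\h.((f h) g)))))
  Redex: ((\b.(\c.b)) r)
  Redex: ((\a.a) p)
Total redexes: 3

Answer: 3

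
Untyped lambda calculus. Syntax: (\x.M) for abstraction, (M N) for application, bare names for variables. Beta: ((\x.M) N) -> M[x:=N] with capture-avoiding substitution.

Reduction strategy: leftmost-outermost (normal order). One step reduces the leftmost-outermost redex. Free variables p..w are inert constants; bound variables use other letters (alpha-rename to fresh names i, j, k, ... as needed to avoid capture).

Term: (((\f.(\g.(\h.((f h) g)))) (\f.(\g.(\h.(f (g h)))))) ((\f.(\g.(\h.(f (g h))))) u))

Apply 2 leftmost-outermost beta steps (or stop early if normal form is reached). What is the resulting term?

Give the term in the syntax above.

Answer: (\h.(((\f.(\g.(\h.(f (g h))))) h) ((\f.(\g.(\h.(f (g h))))) u)))

Derivation:
Step 0: (((\f.(\g.(\h.((f h) g)))) (\f.(\g.(\h.(f (g h)))))) ((\f.(\g.(\h.(f (g h))))) u))
Step 1: ((\g.(\h.(((\f.(\g.(\h.(f (g h))))) h) g))) ((\f.(\g.(\h.(f (g h))))) u))
Step 2: (\h.(((\f.(\g.(\h.(f (g h))))) h) ((\f.(\g.(\h.(f (g h))))) u)))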